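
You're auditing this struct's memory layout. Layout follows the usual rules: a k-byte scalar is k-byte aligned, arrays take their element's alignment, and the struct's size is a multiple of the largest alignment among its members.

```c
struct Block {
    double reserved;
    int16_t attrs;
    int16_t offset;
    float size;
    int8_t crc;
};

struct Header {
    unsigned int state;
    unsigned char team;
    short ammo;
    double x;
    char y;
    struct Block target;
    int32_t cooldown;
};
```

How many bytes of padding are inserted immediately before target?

Block: 0..8  reserved  (8B, 8-aligned); 8..10  attrs  (2B, 2-aligned); 10..12  offset  (2B, 2-aligned); 12..16  size  (4B, 4-aligned); 16..17  crc  (1B, 1-aligned); 17..24  -- tail padding (7B); sizeof = 24, alignof = 8
0..4  state  (4B, 4-aligned)
4..5  team  (1B, 1-aligned)
5..6  -- padding (1B)
6..8  ammo  (2B, 2-aligned)
8..16  x  (8B, 8-aligned)
16..17  y  (1B, 1-aligned)
17..24  -- padding (7B)
24..48  target  (24B, 8-aligned)

7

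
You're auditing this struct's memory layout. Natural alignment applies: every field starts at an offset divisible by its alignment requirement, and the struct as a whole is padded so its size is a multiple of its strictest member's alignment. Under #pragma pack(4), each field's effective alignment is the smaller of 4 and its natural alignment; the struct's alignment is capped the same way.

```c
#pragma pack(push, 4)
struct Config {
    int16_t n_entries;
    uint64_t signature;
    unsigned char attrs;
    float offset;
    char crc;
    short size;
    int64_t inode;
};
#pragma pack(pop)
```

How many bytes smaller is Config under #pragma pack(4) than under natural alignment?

8

natural layout:
  n_entries at 0 (size 2, align 2) → ends 2
  pad 6 to align 8 for signature
  signature at 8 (size 8, align 8) → ends 16
  attrs at 16 (size 1, align 1) → ends 17
  pad 3 to align 4 for offset
  offset at 20 (size 4, align 4) → ends 24
  crc at 24 (size 1, align 1) → ends 25
  pad 1 to align 2 for size
  size at 26 (size 2, align 2) → ends 28
  pad 4 to align 8 for inode
  inode at 32 (size 8, align 8) → ends 40
  total 40 bytes, alignment 8
packed(4) layout:
  n_entries at 0 (size 2, align 2) → ends 2
  pad 2 to align 4 for signature
  signature at 4 (size 8, align 4) → ends 12
  attrs at 12 (size 1, align 1) → ends 13
  pad 3 to align 4 for offset
  offset at 16 (size 4, align 4) → ends 20
  crc at 20 (size 1, align 1) → ends 21
  pad 1 to align 2 for size
  size at 22 (size 2, align 2) → ends 24
  inode at 24 (size 8, align 4) → ends 32
  total 32 bytes, alignment 4
40 − 32 = 8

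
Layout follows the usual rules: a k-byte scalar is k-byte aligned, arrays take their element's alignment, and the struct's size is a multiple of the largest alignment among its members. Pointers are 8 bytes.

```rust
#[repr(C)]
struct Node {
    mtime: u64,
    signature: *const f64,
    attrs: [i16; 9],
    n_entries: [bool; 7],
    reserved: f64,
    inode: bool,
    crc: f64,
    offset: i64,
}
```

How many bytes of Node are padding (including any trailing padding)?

14

0..8  mtime  (8B, 8-aligned)
8..16  signature  (8B, 8-aligned)
16..34  attrs  (18B, 2-aligned)
34..41  n_entries  (7B, 1-aligned)
41..48  -- padding (7B)
48..56  reserved  (8B, 8-aligned)
56..57  inode  (1B, 1-aligned)
57..64  -- padding (7B)
64..72  crc  (8B, 8-aligned)
72..80  offset  (8B, 8-aligned)
sizeof = 80, alignof = 8
data bytes 66, size 80 → padding 14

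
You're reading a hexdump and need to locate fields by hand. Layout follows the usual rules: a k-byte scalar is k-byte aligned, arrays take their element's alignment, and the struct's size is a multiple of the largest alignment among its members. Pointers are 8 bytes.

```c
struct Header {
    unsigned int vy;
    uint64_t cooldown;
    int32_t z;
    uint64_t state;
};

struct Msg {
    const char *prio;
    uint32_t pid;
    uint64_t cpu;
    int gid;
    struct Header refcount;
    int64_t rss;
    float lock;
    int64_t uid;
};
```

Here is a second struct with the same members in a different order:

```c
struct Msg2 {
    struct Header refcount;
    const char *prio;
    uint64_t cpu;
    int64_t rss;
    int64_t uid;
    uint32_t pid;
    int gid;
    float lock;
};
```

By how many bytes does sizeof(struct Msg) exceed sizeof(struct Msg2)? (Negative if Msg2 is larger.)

8

Header: 0..4  vy  (4B, 4-aligned); 4..8  -- padding (4B); 8..16  cooldown  (8B, 8-aligned); 16..20  z  (4B, 4-aligned); 20..24  -- padding (4B); 24..32  state  (8B, 8-aligned); sizeof = 32, alignof = 8
0..8  prio  (8B, 8-aligned)
8..12  pid  (4B, 4-aligned)
12..16  -- padding (4B)
16..24  cpu  (8B, 8-aligned)
24..28  gid  (4B, 4-aligned)
28..32  -- padding (4B)
32..64  refcount  (32B, 8-aligned)
64..72  rss  (8B, 8-aligned)
72..76  lock  (4B, 4-aligned)
76..80  -- padding (4B)
80..88  uid  (8B, 8-aligned)
sizeof = 88, alignof = 8
— Msg2 —
0..32  refcount  (32B, 8-aligned)
32..40  prio  (8B, 8-aligned)
40..48  cpu  (8B, 8-aligned)
48..56  rss  (8B, 8-aligned)
56..64  uid  (8B, 8-aligned)
64..68  pid  (4B, 4-aligned)
68..72  gid  (4B, 4-aligned)
72..76  lock  (4B, 4-aligned)
76..80  -- tail padding (4B)
sizeof = 80, alignof = 8
88 − 80 = 8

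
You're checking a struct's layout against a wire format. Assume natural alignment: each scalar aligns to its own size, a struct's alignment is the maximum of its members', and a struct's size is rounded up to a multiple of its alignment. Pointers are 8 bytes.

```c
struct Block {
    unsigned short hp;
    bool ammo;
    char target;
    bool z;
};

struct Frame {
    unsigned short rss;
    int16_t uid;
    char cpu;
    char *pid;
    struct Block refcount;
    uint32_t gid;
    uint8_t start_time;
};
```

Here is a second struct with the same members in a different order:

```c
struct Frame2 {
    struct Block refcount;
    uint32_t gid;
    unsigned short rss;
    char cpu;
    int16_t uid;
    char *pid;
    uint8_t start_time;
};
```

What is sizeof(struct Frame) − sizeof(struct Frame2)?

-8

Block: @0: hp [2B, align 2] → 2; @2: ammo [1B, align 1] → 3; @3: target [1B, align 1] → 4; @4: z [1B, align 1] → 5; +1 tail pad (align 2); size 6, align 2
@0: rss [2B, align 2] → 2
@2: uid [2B, align 2] → 4
@4: cpu [1B, align 1] → 5
+3 pad (align 8)
@8: pid [8B, align 8] → 16
@16: refcount [6B, align 2] → 22
+2 pad (align 4)
@24: gid [4B, align 4] → 28
@28: start_time [1B, align 1] → 29
+3 tail pad (align 8)
size 32, align 8
— Frame2 —
@0: refcount [6B, align 2] → 6
+2 pad (align 4)
@8: gid [4B, align 4] → 12
@12: rss [2B, align 2] → 14
@14: cpu [1B, align 1] → 15
+1 pad (align 2)
@16: uid [2B, align 2] → 18
+6 pad (align 8)
@24: pid [8B, align 8] → 32
@32: start_time [1B, align 1] → 33
+7 tail pad (align 8)
size 40, align 8
32 − 40 = -8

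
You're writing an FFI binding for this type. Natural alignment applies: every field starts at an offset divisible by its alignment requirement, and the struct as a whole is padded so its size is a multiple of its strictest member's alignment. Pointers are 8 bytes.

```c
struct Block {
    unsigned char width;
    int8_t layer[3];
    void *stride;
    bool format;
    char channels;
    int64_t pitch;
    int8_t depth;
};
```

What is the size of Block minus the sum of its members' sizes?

@0: width [1B, align 1] → 1
@1: layer [3B, align 1] → 4
+4 pad (align 8)
@8: stride [8B, align 8] → 16
@16: format [1B, align 1] → 17
@17: channels [1B, align 1] → 18
+6 pad (align 8)
@24: pitch [8B, align 8] → 32
@32: depth [1B, align 1] → 33
+7 tail pad (align 8)
size 40, align 8
data bytes 23, size 40 → padding 17

17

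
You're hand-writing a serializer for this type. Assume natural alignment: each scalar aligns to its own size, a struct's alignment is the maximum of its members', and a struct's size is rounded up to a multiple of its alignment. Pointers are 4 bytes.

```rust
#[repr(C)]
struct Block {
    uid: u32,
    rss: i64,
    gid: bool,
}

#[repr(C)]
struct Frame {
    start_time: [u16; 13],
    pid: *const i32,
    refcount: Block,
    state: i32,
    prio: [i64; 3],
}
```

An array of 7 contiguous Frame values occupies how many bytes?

Block: uid at 0 (size 4, align 4) → ends 4; pad 4 to align 8 for rss; rss at 8 (size 8, align 8) → ends 16; gid at 16 (size 1, align 1) → ends 17; tail pad 7 to reach multiple of 8; total 24 bytes, alignment 8
start_time at 0 (size 26, align 2) → ends 26
pad 2 to align 4 for pid
pid at 28 (size 4, align 4) → ends 32
refcount at 32 (size 24, align 8) → ends 56
state at 56 (size 4, align 4) → ends 60
pad 4 to align 8 for prio
prio at 64 (size 24, align 8) → ends 88
total 88 bytes, alignment 8
array of 7: 7 × 88 = 616

616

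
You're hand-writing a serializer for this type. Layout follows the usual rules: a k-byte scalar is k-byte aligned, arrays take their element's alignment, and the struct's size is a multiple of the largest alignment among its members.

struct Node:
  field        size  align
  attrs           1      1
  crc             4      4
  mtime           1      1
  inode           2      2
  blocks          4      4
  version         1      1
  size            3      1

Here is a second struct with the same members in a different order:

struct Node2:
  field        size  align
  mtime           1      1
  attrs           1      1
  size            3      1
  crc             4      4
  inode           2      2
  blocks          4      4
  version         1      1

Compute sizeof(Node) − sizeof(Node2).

0..1  attrs  (1B, 1-aligned)
1..4  -- padding (3B)
4..8  crc  (4B, 4-aligned)
8..9  mtime  (1B, 1-aligned)
9..10  -- padding (1B)
10..12  inode  (2B, 2-aligned)
12..16  blocks  (4B, 4-aligned)
16..17  version  (1B, 1-aligned)
17..20  size  (3B, 1-aligned)
sizeof = 20, alignof = 4
— Node2 —
0..1  mtime  (1B, 1-aligned)
1..2  attrs  (1B, 1-aligned)
2..5  size  (3B, 1-aligned)
5..8  -- padding (3B)
8..12  crc  (4B, 4-aligned)
12..14  inode  (2B, 2-aligned)
14..16  -- padding (2B)
16..20  blocks  (4B, 4-aligned)
20..21  version  (1B, 1-aligned)
21..24  -- tail padding (3B)
sizeof = 24, alignof = 4
20 − 24 = -4

-4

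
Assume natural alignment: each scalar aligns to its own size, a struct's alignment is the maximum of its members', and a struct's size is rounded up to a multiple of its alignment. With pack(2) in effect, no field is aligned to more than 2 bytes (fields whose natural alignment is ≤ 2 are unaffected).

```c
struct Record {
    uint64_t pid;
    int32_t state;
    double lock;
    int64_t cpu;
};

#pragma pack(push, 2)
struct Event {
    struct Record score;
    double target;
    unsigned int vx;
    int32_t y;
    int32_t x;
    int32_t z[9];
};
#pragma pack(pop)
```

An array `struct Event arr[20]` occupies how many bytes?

Record: @0: pid [8B, align 8] → 8; @8: state [4B, align 4] → 12; +4 pad (align 8); @16: lock [8B, align 8] → 24; @24: cpu [8B, align 8] → 32; size 32, align 8
@0: score [32B, align 2] → 32
@32: target [8B, align 2] → 40
@40: vx [4B, align 2] → 44
@44: y [4B, align 2] → 48
@48: x [4B, align 2] → 52
@52: z [36B, align 2] → 88
size 88, align 2
array of 20: 20 × 88 = 1760

1760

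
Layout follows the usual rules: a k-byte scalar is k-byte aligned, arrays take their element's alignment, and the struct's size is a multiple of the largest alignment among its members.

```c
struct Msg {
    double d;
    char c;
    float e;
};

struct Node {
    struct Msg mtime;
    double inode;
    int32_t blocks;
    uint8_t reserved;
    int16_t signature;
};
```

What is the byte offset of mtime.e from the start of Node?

12

Msg: d at 0 (size 8, align 8) → ends 8; c at 8 (size 1, align 1) → ends 9; pad 3 to align 4 for e; e at 12 (size 4, align 4) → ends 16; total 16 bytes, alignment 8
mtime at 0 (size 16, align 8) → ends 16
within Msg: e at 12
0 + 12 = 12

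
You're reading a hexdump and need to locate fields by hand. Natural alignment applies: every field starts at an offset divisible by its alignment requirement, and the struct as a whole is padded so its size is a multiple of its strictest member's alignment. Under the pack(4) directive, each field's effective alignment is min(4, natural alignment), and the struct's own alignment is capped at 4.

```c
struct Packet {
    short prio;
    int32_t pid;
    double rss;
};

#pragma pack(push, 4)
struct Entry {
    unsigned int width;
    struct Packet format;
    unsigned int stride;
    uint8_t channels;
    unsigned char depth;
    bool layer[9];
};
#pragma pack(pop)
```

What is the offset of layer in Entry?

26

Packet: 0..2  prio  (2B, 2-aligned); 2..4  -- padding (2B); 4..8  pid  (4B, 4-aligned); 8..16  rss  (8B, 8-aligned); sizeof = 16, alignof = 8
0..4  width  (4B, 4-aligned)
4..20  format  (16B, 4-aligned)
20..24  stride  (4B, 4-aligned)
24..25  channels  (1B, 1-aligned)
25..26  depth  (1B, 1-aligned)
26..35  layer  (9B, 1-aligned)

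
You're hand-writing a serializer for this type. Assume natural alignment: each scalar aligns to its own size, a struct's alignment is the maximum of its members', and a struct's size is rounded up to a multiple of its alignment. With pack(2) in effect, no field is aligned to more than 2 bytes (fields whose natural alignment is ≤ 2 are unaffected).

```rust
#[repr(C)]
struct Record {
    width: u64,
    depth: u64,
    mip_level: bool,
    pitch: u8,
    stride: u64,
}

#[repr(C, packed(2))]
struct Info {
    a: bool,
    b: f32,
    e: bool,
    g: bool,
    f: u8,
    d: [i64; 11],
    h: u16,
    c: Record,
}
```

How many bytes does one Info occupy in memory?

Record: 0..8  width  (8B, 8-aligned); 8..16  depth  (8B, 8-aligned); 16..17  mip_level  (1B, 1-aligned); 17..18  pitch  (1B, 1-aligned); 18..24  -- padding (6B); 24..32  stride  (8B, 8-aligned); sizeof = 32, alignof = 8
0..1  a  (1B, 1-aligned)
1..2  -- padding (1B)
2..6  b  (4B, 2-aligned)
6..7  e  (1B, 1-aligned)
7..8  g  (1B, 1-aligned)
8..9  f  (1B, 1-aligned)
9..10  -- padding (1B)
10..98  d  (88B, 2-aligned)
98..100  h  (2B, 2-aligned)
100..132  c  (32B, 2-aligned)
sizeof = 132, alignof = 2

132 bytes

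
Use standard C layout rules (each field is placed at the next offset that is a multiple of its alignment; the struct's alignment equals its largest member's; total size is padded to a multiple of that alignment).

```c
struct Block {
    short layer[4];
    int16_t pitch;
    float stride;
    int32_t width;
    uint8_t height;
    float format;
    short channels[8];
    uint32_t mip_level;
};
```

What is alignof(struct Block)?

member alignments: layer=2, pitch=2, stride=4, width=4, height=1, format=4, channels=2, mip_level=4
max = 4

4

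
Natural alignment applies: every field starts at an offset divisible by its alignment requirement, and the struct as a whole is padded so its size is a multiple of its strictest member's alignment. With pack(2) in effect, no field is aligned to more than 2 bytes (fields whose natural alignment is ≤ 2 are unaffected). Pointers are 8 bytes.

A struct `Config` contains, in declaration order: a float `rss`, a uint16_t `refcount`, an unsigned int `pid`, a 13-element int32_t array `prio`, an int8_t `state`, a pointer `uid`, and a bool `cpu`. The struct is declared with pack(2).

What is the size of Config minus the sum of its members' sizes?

0..4  rss  (4B, 2-aligned)
4..6  refcount  (2B, 2-aligned)
6..10  pid  (4B, 2-aligned)
10..62  prio  (52B, 2-aligned)
62..63  state  (1B, 1-aligned)
63..64  -- padding (1B)
64..72  uid  (8B, 2-aligned)
72..73  cpu  (1B, 1-aligned)
73..74  -- tail padding (1B)
sizeof = 74, alignof = 2
data bytes 72, size 74 → padding 2

2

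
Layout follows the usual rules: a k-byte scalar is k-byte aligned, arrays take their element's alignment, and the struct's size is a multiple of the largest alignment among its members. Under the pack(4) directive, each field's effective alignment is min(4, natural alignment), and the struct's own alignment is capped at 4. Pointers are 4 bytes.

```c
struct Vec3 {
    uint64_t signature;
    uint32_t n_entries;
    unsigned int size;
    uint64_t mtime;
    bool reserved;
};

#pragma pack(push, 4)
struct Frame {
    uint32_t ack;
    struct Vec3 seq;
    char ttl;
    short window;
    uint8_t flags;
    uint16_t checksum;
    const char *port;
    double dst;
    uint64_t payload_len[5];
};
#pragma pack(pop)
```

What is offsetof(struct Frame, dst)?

Vec3: 0..8  signature  (8B, 8-aligned); 8..12  n_entries  (4B, 4-aligned); 12..16  size  (4B, 4-aligned); 16..24  mtime  (8B, 8-aligned); 24..25  reserved  (1B, 1-aligned); 25..32  -- tail padding (7B); sizeof = 32, alignof = 8
0..4  ack  (4B, 4-aligned)
4..36  seq  (32B, 4-aligned)
36..37  ttl  (1B, 1-aligned)
37..38  -- padding (1B)
38..40  window  (2B, 2-aligned)
40..41  flags  (1B, 1-aligned)
41..42  -- padding (1B)
42..44  checksum  (2B, 2-aligned)
44..48  port  (4B, 4-aligned)
48..56  dst  (8B, 4-aligned)

48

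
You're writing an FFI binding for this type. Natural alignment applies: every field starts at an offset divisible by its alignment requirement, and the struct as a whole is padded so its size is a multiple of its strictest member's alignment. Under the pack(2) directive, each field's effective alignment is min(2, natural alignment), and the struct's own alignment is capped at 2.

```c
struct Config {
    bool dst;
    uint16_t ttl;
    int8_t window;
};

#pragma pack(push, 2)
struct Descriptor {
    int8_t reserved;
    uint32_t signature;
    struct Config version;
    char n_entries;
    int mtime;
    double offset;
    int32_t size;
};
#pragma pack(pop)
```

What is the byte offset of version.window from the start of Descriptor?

10

Config: 0..1  dst  (1B, 1-aligned); 1..2  -- padding (1B); 2..4  ttl  (2B, 2-aligned); 4..5  window  (1B, 1-aligned); 5..6  -- tail padding (1B); sizeof = 6, alignof = 2
0..1  reserved  (1B, 1-aligned)
1..2  -- padding (1B)
2..6  signature  (4B, 2-aligned)
6..12  version  (6B, 2-aligned)
within Config: window at 4
6 + 4 = 10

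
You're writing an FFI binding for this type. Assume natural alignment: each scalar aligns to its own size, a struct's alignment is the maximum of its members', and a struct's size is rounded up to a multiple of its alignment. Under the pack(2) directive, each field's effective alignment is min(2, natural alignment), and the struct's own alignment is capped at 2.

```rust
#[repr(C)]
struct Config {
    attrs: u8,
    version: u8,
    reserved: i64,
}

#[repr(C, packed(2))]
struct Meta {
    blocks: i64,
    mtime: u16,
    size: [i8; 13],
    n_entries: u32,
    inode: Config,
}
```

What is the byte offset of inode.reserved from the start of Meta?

36

Config: @0: attrs [1B, align 1] → 1; @1: version [1B, align 1] → 2; +6 pad (align 8); @8: reserved [8B, align 8] → 16; size 16, align 8
@0: blocks [8B, align 2] → 8
@8: mtime [2B, align 2] → 10
@10: size [13B, align 1] → 23
+1 pad (align 2)
@24: n_entries [4B, align 2] → 28
@28: inode [16B, align 2] → 44
within Config: reserved at 8
28 + 8 = 36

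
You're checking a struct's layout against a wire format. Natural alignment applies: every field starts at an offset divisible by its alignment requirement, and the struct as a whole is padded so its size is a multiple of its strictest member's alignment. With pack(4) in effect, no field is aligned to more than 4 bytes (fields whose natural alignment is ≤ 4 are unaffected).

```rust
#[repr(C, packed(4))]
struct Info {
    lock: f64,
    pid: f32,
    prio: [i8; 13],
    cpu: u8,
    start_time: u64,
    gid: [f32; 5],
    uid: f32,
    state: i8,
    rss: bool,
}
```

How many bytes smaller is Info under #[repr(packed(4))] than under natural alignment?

natural layout:
  lock at 0 (size 8, align 8) → ends 8
  pid at 8 (size 4, align 4) → ends 12
  prio at 12 (size 13, align 1) → ends 25
  cpu at 25 (size 1, align 1) → ends 26
  pad 6 to align 8 for start_time
  start_time at 32 (size 8, align 8) → ends 40
  gid at 40 (size 20, align 4) → ends 60
  uid at 60 (size 4, align 4) → ends 64
  state at 64 (size 1, align 1) → ends 65
  rss at 65 (size 1, align 1) → ends 66
  tail pad 6 to reach multiple of 8
  total 72 bytes, alignment 8
packed(4) layout:
  lock at 0 (size 8, align 4) → ends 8
  pid at 8 (size 4, align 4) → ends 12
  prio at 12 (size 13, align 1) → ends 25
  cpu at 25 (size 1, align 1) → ends 26
  pad 2 to align 4 for start_time
  start_time at 28 (size 8, align 4) → ends 36
  gid at 36 (size 20, align 4) → ends 56
  uid at 56 (size 4, align 4) → ends 60
  state at 60 (size 1, align 1) → ends 61
  rss at 61 (size 1, align 1) → ends 62
  tail pad 2 to reach multiple of 4
  total 64 bytes, alignment 4
72 − 64 = 8

8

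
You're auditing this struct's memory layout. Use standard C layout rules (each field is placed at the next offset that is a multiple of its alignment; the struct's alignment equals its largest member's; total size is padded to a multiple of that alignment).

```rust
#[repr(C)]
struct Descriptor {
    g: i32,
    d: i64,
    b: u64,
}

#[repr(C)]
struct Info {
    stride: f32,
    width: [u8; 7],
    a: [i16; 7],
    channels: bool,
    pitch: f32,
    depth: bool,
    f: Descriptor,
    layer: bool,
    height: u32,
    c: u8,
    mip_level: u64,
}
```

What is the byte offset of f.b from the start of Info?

Descriptor: g at 0 (size 4, align 4) → ends 4; pad 4 to align 8 for d; d at 8 (size 8, align 8) → ends 16; b at 16 (size 8, align 8) → ends 24; total 24 bytes, alignment 8
stride at 0 (size 4, align 4) → ends 4
width at 4 (size 7, align 1) → ends 11
pad 1 to align 2 for a
a at 12 (size 14, align 2) → ends 26
channels at 26 (size 1, align 1) → ends 27
pad 1 to align 4 for pitch
pitch at 28 (size 4, align 4) → ends 32
depth at 32 (size 1, align 1) → ends 33
pad 7 to align 8 for f
f at 40 (size 24, align 8) → ends 64
within Descriptor: b at 16
40 + 16 = 56

56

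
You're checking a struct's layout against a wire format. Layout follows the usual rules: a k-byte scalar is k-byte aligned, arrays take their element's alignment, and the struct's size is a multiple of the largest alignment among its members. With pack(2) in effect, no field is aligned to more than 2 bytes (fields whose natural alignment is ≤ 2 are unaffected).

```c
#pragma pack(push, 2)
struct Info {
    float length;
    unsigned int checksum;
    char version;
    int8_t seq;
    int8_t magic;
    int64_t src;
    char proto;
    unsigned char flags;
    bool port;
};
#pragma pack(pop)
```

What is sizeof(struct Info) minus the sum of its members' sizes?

2

length at 0 (size 4, align 2) → ends 4
checksum at 4 (size 4, align 2) → ends 8
version at 8 (size 1, align 1) → ends 9
seq at 9 (size 1, align 1) → ends 10
magic at 10 (size 1, align 1) → ends 11
pad 1 to align 2 for src
src at 12 (size 8, align 2) → ends 20
proto at 20 (size 1, align 1) → ends 21
flags at 21 (size 1, align 1) → ends 22
port at 22 (size 1, align 1) → ends 23
tail pad 1 to reach multiple of 2
total 24 bytes, alignment 2
data bytes 22, size 24 → padding 2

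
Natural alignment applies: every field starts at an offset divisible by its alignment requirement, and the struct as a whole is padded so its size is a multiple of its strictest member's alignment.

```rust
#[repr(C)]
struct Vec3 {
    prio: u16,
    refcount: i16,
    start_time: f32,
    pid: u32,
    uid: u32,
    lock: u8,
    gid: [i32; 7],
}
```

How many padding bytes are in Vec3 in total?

3

prio at 0 (size 2, align 2) → ends 2
refcount at 2 (size 2, align 2) → ends 4
start_time at 4 (size 4, align 4) → ends 8
pid at 8 (size 4, align 4) → ends 12
uid at 12 (size 4, align 4) → ends 16
lock at 16 (size 1, align 1) → ends 17
pad 3 to align 4 for gid
gid at 20 (size 28, align 4) → ends 48
total 48 bytes, alignment 4
data bytes 45, size 48 → padding 3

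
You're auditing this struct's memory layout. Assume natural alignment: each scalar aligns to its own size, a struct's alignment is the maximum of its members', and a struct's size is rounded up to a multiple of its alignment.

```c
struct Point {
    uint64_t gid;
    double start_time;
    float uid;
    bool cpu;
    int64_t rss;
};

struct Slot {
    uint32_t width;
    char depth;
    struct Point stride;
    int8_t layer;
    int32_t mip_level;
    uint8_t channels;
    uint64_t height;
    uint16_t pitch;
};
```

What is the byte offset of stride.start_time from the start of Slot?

16

Point: 0..8  gid  (8B, 8-aligned); 8..16  start_time  (8B, 8-aligned); 16..20  uid  (4B, 4-aligned); 20..21  cpu  (1B, 1-aligned); 21..24  -- padding (3B); 24..32  rss  (8B, 8-aligned); sizeof = 32, alignof = 8
0..4  width  (4B, 4-aligned)
4..5  depth  (1B, 1-aligned)
5..8  -- padding (3B)
8..40  stride  (32B, 8-aligned)
within Point: start_time at 8
8 + 8 = 16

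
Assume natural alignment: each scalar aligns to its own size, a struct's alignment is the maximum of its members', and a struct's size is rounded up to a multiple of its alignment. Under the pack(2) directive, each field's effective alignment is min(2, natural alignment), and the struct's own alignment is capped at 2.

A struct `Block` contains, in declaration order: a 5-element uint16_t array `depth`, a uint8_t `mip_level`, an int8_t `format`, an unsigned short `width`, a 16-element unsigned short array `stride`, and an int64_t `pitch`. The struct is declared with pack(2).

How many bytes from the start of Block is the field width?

12

depth at 0 (size 10, align 2) → ends 10
mip_level at 10 (size 1, align 1) → ends 11
format at 11 (size 1, align 1) → ends 12
width at 12 (size 2, align 2) → ends 14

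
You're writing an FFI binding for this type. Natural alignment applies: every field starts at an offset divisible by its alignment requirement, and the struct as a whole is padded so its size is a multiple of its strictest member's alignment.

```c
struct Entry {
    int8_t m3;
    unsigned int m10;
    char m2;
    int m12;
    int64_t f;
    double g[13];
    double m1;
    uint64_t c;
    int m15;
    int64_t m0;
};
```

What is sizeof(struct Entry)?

160

0..1  m3  (1B, 1-aligned)
1..4  -- padding (3B)
4..8  m10  (4B, 4-aligned)
8..9  m2  (1B, 1-aligned)
9..12  -- padding (3B)
12..16  m12  (4B, 4-aligned)
16..24  f  (8B, 8-aligned)
24..128  g  (104B, 8-aligned)
128..136  m1  (8B, 8-aligned)
136..144  c  (8B, 8-aligned)
144..148  m15  (4B, 4-aligned)
148..152  -- padding (4B)
152..160  m0  (8B, 8-aligned)
sizeof = 160, alignof = 8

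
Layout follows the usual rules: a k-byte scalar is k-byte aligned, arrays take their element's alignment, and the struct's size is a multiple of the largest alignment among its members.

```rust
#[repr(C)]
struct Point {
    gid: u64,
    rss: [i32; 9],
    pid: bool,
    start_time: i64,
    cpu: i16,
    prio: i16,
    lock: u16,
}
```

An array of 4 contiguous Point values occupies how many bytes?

0..8  gid  (8B, 8-aligned)
8..44  rss  (36B, 4-aligned)
44..45  pid  (1B, 1-aligned)
45..48  -- padding (3B)
48..56  start_time  (8B, 8-aligned)
56..58  cpu  (2B, 2-aligned)
58..60  prio  (2B, 2-aligned)
60..62  lock  (2B, 2-aligned)
62..64  -- tail padding (2B)
sizeof = 64, alignof = 8
array of 4: 4 × 64 = 256

256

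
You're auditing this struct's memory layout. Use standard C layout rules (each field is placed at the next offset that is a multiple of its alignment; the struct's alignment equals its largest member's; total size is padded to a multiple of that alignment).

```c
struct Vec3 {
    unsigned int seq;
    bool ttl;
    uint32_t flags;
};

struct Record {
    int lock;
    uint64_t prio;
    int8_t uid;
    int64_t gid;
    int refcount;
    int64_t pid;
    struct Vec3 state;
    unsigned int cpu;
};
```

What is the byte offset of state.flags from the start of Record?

56

Vec3: seq at 0 (size 4, align 4) → ends 4; ttl at 4 (size 1, align 1) → ends 5; pad 3 to align 4 for flags; flags at 8 (size 4, align 4) → ends 12; total 12 bytes, alignment 4
lock at 0 (size 4, align 4) → ends 4
pad 4 to align 8 for prio
prio at 8 (size 8, align 8) → ends 16
uid at 16 (size 1, align 1) → ends 17
pad 7 to align 8 for gid
gid at 24 (size 8, align 8) → ends 32
refcount at 32 (size 4, align 4) → ends 36
pad 4 to align 8 for pid
pid at 40 (size 8, align 8) → ends 48
state at 48 (size 12, align 4) → ends 60
within Vec3: flags at 8
48 + 8 = 56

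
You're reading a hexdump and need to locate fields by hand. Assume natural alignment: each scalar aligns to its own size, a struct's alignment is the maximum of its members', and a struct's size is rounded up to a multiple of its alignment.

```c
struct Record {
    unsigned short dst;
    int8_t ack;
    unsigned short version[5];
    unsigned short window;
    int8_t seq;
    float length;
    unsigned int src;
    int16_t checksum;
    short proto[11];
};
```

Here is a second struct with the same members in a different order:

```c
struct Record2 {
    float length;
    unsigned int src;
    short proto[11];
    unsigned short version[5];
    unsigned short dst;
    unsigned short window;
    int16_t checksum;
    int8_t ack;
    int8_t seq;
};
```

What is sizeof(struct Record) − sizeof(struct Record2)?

@0: dst [2B, align 2] → 2
@2: ack [1B, align 1] → 3
+1 pad (align 2)
@4: version [10B, align 2] → 14
@14: window [2B, align 2] → 16
@16: seq [1B, align 1] → 17
+3 pad (align 4)
@20: length [4B, align 4] → 24
@24: src [4B, align 4] → 28
@28: checksum [2B, align 2] → 30
@30: proto [22B, align 2] → 52
size 52, align 4
— Record2 —
@0: length [4B, align 4] → 4
@4: src [4B, align 4] → 8
@8: proto [22B, align 2] → 30
@30: version [10B, align 2] → 40
@40: dst [2B, align 2] → 42
@42: window [2B, align 2] → 44
@44: checksum [2B, align 2] → 46
@46: ack [1B, align 1] → 47
@47: seq [1B, align 1] → 48
size 48, align 4
52 − 48 = 4

4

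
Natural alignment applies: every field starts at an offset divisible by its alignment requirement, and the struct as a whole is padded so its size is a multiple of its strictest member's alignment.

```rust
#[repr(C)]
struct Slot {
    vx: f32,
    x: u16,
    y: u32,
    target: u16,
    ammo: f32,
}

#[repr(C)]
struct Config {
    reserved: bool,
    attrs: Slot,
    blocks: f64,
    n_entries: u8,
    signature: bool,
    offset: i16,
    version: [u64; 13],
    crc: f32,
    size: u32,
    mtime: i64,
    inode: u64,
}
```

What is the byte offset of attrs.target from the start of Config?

16

Slot: 0..4  vx  (4B, 4-aligned); 4..6  x  (2B, 2-aligned); 6..8  -- padding (2B); 8..12  y  (4B, 4-aligned); 12..14  target  (2B, 2-aligned); 14..16  -- padding (2B); 16..20  ammo  (4B, 4-aligned); sizeof = 20, alignof = 4
0..1  reserved  (1B, 1-aligned)
1..4  -- padding (3B)
4..24  attrs  (20B, 4-aligned)
within Slot: target at 12
4 + 12 = 16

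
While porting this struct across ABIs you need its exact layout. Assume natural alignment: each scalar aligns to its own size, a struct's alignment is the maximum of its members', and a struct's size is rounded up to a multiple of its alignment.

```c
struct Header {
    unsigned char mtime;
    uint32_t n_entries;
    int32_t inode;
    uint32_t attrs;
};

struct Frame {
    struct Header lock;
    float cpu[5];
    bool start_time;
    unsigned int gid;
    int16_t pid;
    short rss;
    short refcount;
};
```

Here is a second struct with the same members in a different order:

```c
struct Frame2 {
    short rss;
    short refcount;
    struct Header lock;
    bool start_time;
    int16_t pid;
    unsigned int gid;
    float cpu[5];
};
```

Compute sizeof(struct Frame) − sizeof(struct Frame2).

4

Header: @0: mtime [1B, align 1] → 1; +3 pad (align 4); @4: n_entries [4B, align 4] → 8; @8: inode [4B, align 4] → 12; @12: attrs [4B, align 4] → 16; size 16, align 4
@0: lock [16B, align 4] → 16
@16: cpu [20B, align 4] → 36
@36: start_time [1B, align 1] → 37
+3 pad (align 4)
@40: gid [4B, align 4] → 44
@44: pid [2B, align 2] → 46
@46: rss [2B, align 2] → 48
@48: refcount [2B, align 2] → 50
+2 tail pad (align 4)
size 52, align 4
— Frame2 —
@0: rss [2B, align 2] → 2
@2: refcount [2B, align 2] → 4
@4: lock [16B, align 4] → 20
@20: start_time [1B, align 1] → 21
+1 pad (align 2)
@22: pid [2B, align 2] → 24
@24: gid [4B, align 4] → 28
@28: cpu [20B, align 4] → 48
size 48, align 4
52 − 48 = 4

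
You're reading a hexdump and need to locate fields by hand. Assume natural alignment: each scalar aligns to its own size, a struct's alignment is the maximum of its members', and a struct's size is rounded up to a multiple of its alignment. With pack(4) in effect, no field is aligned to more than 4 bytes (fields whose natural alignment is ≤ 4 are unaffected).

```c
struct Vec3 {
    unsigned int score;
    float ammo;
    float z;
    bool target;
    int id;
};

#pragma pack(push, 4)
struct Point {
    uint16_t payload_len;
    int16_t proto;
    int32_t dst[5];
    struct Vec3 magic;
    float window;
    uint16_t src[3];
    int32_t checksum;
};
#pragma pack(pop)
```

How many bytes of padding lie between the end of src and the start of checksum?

Vec3: score at 0 (size 4, align 4) → ends 4; ammo at 4 (size 4, align 4) → ends 8; z at 8 (size 4, align 4) → ends 12; target at 12 (size 1, align 1) → ends 13; pad 3 to align 4 for id; id at 16 (size 4, align 4) → ends 20; total 20 bytes, alignment 4
payload_len at 0 (size 2, align 2) → ends 2
proto at 2 (size 2, align 2) → ends 4
dst at 4 (size 20, align 4) → ends 24
magic at 24 (size 20, align 4) → ends 44
window at 44 (size 4, align 4) → ends 48
src at 48 (size 6, align 2) → ends 54
pad 2 to align 4 for checksum
checksum at 56 (size 4, align 4) → ends 60

2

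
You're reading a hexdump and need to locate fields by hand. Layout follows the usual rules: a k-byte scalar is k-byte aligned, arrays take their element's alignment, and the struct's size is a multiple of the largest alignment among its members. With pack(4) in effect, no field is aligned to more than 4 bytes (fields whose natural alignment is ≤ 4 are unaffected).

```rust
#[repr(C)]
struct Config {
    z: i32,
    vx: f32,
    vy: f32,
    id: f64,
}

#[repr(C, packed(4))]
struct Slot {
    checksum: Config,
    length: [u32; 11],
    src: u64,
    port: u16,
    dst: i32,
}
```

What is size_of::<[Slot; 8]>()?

Config: 0..4  z  (4B, 4-aligned); 4..8  vx  (4B, 4-aligned); 8..12  vy  (4B, 4-aligned); 12..16  -- padding (4B); 16..24  id  (8B, 8-aligned); sizeof = 24, alignof = 8
0..24  checksum  (24B, 4-aligned)
24..68  length  (44B, 4-aligned)
68..76  src  (8B, 4-aligned)
76..78  port  (2B, 2-aligned)
78..80  -- padding (2B)
80..84  dst  (4B, 4-aligned)
sizeof = 84, alignof = 4
array of 8: 8 × 84 = 672

672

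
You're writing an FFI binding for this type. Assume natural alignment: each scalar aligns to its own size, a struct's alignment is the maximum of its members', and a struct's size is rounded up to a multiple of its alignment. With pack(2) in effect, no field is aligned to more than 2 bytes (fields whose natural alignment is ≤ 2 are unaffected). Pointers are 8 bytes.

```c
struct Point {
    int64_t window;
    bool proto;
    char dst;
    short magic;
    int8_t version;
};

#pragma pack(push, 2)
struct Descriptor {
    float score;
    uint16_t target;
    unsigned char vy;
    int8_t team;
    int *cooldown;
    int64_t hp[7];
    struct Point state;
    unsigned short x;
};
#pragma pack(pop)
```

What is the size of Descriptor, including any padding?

90

Point: @0: window [8B, align 8] → 8; @8: proto [1B, align 1] → 9; @9: dst [1B, align 1] → 10; @10: magic [2B, align 2] → 12; @12: version [1B, align 1] → 13; +3 tail pad (align 8); size 16, align 8
@0: score [4B, align 2] → 4
@4: target [2B, align 2] → 6
@6: vy [1B, align 1] → 7
@7: team [1B, align 1] → 8
@8: cooldown [8B, align 2] → 16
@16: hp [56B, align 2] → 72
@72: state [16B, align 2] → 88
@88: x [2B, align 2] → 90
size 90, align 2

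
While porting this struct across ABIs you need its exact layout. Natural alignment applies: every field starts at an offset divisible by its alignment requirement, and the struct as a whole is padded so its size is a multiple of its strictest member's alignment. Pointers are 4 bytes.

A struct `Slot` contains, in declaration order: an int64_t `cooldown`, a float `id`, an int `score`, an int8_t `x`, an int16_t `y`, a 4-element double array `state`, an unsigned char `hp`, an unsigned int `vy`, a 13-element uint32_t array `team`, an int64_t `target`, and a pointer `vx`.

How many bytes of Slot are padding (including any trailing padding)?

cooldown at 0 (size 8, align 8) → ends 8
id at 8 (size 4, align 4) → ends 12
score at 12 (size 4, align 4) → ends 16
x at 16 (size 1, align 1) → ends 17
pad 1 to align 2 for y
y at 18 (size 2, align 2) → ends 20
pad 4 to align 8 for state
state at 24 (size 32, align 8) → ends 56
hp at 56 (size 1, align 1) → ends 57
pad 3 to align 4 for vy
vy at 60 (size 4, align 4) → ends 64
team at 64 (size 52, align 4) → ends 116
pad 4 to align 8 for target
target at 120 (size 8, align 8) → ends 128
vx at 128 (size 4, align 4) → ends 132
tail pad 4 to reach multiple of 8
total 136 bytes, alignment 8
data bytes 120, size 136 → padding 16

16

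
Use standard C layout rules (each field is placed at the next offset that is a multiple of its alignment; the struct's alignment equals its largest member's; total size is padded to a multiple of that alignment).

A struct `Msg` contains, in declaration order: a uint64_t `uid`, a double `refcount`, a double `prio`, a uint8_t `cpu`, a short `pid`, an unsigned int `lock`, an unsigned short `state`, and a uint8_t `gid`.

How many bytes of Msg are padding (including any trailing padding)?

@0: uid [8B, align 8] → 8
@8: refcount [8B, align 8] → 16
@16: prio [8B, align 8] → 24
@24: cpu [1B, align 1] → 25
+1 pad (align 2)
@26: pid [2B, align 2] → 28
@28: lock [4B, align 4] → 32
@32: state [2B, align 2] → 34
@34: gid [1B, align 1] → 35
+5 tail pad (align 8)
size 40, align 8
data bytes 34, size 40 → padding 6

6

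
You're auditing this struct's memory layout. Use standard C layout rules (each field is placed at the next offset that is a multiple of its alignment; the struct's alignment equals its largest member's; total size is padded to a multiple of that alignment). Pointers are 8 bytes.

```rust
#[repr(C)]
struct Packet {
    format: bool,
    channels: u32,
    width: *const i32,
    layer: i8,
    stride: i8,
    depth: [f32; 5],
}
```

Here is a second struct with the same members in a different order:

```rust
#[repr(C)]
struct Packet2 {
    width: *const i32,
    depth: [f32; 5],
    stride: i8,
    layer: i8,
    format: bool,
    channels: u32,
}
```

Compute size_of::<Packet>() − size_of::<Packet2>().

0

0..1  format  (1B, 1-aligned)
1..4  -- padding (3B)
4..8  channels  (4B, 4-aligned)
8..16  width  (8B, 8-aligned)
16..17  layer  (1B, 1-aligned)
17..18  stride  (1B, 1-aligned)
18..20  -- padding (2B)
20..40  depth  (20B, 4-aligned)
sizeof = 40, alignof = 8
— Packet2 —
0..8  width  (8B, 8-aligned)
8..28  depth  (20B, 4-aligned)
28..29  stride  (1B, 1-aligned)
29..30  layer  (1B, 1-aligned)
30..31  format  (1B, 1-aligned)
31..32  -- padding (1B)
32..36  channels  (4B, 4-aligned)
36..40  -- tail padding (4B)
sizeof = 40, alignof = 8
40 − 40 = 0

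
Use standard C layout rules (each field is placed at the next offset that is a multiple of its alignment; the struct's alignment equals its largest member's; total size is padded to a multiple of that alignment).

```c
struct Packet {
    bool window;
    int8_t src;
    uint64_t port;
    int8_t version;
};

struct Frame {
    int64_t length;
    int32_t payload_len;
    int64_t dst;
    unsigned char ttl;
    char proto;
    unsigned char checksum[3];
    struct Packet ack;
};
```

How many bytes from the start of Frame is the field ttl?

Packet: 0..1  window  (1B, 1-aligned); 1..2  src  (1B, 1-aligned); 2..8  -- padding (6B); 8..16  port  (8B, 8-aligned); 16..17  version  (1B, 1-aligned); 17..24  -- tail padding (7B); sizeof = 24, alignof = 8
0..8  length  (8B, 8-aligned)
8..12  payload_len  (4B, 4-aligned)
12..16  -- padding (4B)
16..24  dst  (8B, 8-aligned)
24..25  ttl  (1B, 1-aligned)

24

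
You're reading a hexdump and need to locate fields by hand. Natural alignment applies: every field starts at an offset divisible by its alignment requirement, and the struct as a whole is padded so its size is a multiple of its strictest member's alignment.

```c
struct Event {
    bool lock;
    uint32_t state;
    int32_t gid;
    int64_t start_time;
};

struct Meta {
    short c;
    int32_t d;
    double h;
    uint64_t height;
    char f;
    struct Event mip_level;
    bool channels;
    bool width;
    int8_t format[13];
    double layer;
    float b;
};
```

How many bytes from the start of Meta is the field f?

24

Event: lock at 0 (size 1, align 1) → ends 1; pad 3 to align 4 for state; state at 4 (size 4, align 4) → ends 8; gid at 8 (size 4, align 4) → ends 12; pad 4 to align 8 for start_time; start_time at 16 (size 8, align 8) → ends 24; total 24 bytes, alignment 8
c at 0 (size 2, align 2) → ends 2
pad 2 to align 4 for d
d at 4 (size 4, align 4) → ends 8
h at 8 (size 8, align 8) → ends 16
height at 16 (size 8, align 8) → ends 24
f at 24 (size 1, align 1) → ends 25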